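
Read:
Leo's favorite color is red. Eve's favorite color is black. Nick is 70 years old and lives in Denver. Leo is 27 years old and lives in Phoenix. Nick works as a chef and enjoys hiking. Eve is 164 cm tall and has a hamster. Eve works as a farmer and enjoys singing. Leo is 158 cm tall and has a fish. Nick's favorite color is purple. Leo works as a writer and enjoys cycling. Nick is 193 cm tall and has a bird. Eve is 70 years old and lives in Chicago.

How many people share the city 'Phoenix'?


Count: 1

1


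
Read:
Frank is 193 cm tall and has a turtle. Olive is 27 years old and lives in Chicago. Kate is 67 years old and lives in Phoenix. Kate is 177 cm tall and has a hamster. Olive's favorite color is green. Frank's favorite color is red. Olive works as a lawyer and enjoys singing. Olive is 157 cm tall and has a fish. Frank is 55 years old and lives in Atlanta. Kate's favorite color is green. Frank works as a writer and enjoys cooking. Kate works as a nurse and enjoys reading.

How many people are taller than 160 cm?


Taller than 160: 2

2


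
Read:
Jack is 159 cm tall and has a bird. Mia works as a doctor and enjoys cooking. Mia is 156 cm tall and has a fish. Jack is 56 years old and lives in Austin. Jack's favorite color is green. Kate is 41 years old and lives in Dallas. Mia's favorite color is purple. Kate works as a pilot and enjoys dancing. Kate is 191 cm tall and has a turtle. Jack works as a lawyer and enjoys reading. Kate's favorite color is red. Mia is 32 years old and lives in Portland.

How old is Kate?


Kate is 41 years old

41


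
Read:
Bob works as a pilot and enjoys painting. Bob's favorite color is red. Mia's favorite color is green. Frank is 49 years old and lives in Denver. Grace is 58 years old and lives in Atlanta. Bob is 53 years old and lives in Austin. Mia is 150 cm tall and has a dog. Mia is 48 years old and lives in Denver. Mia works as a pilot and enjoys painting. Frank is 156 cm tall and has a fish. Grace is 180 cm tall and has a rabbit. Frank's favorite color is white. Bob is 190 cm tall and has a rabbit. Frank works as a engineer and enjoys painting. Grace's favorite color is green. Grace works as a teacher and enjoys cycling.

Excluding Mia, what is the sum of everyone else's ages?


Sum (excluding Mia): 160

160


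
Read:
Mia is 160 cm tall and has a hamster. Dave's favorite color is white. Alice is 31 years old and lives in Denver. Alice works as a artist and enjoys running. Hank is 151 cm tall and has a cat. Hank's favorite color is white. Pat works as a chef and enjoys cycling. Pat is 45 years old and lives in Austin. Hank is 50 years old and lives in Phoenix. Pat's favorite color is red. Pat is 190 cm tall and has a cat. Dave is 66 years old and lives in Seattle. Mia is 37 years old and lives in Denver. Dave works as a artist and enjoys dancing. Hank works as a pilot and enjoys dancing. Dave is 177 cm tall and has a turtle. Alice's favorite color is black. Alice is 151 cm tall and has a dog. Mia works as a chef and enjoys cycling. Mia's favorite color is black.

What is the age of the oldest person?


Oldest: Dave at 66

66


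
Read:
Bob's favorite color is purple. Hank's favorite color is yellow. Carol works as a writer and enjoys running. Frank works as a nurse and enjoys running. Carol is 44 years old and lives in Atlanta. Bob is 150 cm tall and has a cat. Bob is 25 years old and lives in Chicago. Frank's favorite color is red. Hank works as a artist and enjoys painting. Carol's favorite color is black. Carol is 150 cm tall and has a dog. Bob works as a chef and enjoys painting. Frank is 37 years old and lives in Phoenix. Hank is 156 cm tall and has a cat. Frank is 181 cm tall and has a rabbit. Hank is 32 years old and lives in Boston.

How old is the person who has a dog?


Person with dog is Carol, age 44

44


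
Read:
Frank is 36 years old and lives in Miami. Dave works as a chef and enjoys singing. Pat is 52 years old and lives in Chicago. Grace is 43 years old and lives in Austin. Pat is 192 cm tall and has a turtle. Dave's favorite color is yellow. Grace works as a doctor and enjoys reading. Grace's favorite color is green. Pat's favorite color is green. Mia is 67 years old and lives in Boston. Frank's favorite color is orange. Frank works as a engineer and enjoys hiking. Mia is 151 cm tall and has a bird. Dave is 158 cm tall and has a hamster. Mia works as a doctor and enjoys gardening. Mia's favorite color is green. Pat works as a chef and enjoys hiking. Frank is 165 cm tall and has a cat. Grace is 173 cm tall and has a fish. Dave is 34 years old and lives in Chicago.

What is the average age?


Sum=232, n=5, avg=46.4

46.4


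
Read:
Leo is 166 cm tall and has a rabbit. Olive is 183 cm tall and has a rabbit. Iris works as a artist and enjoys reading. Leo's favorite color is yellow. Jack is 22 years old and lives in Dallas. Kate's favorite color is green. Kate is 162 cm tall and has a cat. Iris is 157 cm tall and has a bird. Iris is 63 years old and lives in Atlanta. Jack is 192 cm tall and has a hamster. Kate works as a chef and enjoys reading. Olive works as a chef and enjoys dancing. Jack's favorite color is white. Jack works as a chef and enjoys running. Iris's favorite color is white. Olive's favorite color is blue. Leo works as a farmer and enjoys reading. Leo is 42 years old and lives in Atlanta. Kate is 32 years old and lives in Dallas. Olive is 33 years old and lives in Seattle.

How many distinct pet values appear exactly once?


Unique pet values: 3

3


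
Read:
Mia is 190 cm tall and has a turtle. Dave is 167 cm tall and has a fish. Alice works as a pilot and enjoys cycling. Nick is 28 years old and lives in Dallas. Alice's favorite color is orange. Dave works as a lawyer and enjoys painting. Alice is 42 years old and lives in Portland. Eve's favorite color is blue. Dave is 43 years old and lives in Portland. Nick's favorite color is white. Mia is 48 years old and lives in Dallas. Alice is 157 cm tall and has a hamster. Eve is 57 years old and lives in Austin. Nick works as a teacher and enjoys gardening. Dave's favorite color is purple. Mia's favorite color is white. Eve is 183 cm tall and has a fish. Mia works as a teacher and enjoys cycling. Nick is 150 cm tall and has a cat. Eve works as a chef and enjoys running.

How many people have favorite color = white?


Count: 2

2


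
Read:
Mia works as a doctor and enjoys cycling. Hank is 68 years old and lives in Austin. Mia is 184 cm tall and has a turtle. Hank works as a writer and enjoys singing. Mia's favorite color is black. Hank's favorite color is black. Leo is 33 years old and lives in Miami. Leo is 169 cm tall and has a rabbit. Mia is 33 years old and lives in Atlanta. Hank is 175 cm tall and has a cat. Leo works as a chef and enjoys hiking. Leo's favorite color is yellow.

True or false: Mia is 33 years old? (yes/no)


Mia is actually 33. yes

yes


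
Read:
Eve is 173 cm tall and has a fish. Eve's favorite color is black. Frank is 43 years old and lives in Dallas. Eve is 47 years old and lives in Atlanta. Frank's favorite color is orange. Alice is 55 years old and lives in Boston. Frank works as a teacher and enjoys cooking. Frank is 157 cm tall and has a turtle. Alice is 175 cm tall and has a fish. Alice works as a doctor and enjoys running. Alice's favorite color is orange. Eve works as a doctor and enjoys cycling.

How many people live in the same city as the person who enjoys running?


Person with hobby running is Alice, city Boston. Count = 1

1


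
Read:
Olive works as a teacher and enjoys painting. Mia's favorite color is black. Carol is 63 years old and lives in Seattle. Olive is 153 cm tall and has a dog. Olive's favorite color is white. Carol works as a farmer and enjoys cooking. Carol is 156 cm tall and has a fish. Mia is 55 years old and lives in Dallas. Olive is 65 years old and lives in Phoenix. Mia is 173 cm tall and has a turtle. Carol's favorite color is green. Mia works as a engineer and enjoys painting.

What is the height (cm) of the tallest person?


Tallest: Mia at 173 cm

173


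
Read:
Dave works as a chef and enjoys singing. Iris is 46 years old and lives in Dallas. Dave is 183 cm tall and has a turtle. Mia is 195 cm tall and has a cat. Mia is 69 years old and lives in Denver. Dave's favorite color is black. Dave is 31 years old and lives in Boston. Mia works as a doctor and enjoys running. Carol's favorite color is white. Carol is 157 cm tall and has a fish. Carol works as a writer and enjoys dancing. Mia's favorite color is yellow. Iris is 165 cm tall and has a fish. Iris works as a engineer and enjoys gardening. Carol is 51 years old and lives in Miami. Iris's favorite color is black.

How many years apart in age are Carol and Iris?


51 vs 46, diff = 5

5


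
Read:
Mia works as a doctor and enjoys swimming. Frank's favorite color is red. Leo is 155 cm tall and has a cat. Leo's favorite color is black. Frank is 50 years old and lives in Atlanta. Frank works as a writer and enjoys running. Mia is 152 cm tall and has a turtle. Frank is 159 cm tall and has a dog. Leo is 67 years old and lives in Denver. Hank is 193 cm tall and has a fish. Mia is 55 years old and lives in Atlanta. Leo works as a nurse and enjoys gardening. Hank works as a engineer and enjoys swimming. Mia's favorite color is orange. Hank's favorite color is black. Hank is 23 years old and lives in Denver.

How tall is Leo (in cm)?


Leo is 155 cm tall

155


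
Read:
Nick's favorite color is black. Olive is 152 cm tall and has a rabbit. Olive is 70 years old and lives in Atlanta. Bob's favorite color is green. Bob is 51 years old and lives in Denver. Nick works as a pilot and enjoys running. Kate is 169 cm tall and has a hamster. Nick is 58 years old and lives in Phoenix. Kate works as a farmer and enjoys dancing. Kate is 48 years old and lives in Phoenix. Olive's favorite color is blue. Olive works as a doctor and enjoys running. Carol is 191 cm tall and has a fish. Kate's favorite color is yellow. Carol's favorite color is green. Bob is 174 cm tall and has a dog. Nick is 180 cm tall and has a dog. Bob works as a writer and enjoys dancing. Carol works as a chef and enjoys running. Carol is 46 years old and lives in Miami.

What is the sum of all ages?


48+58+46+51+70 = 273

273


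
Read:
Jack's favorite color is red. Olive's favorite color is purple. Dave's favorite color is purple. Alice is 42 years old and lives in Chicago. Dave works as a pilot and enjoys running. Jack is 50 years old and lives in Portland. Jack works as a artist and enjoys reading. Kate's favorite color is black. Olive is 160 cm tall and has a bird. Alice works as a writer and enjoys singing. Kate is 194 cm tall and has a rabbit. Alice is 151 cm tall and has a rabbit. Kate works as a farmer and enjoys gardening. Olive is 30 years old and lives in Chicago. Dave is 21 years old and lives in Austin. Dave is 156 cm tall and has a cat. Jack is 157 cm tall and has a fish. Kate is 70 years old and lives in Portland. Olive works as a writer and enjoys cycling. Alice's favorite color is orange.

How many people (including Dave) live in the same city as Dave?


Dave lives in Austin. Count = 1

1


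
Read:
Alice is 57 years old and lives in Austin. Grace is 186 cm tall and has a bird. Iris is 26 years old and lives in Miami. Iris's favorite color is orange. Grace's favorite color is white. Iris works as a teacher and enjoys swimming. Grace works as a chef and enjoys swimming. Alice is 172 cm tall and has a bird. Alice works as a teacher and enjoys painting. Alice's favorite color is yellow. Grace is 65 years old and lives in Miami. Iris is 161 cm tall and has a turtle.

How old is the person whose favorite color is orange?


Person with favorite color=orange is Iris, age 26

26


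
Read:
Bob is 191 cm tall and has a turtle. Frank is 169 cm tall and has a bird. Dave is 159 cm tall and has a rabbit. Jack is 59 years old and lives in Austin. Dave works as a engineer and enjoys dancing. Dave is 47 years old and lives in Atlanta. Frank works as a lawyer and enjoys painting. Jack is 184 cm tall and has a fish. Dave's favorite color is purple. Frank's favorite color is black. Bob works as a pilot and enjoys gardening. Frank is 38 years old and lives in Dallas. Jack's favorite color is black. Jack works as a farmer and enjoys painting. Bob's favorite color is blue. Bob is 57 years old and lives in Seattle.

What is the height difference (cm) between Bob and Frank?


|191 - 169| = 22

22


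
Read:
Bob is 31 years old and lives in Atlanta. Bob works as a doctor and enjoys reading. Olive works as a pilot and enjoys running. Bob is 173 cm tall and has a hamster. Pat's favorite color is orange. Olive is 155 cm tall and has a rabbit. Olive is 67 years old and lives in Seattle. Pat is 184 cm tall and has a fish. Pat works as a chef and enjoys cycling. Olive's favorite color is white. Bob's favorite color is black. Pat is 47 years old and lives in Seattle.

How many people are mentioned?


People: Olive, Bob, Pat. Count = 3

3


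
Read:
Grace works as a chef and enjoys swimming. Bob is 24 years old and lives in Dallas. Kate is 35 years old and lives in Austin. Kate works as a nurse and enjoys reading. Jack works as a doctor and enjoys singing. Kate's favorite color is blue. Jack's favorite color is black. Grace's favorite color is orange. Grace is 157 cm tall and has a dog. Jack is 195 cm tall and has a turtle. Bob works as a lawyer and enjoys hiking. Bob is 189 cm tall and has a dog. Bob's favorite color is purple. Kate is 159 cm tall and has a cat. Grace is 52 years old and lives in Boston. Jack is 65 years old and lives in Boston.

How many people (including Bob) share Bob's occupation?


Bob is a lawyer. Count = 1

1


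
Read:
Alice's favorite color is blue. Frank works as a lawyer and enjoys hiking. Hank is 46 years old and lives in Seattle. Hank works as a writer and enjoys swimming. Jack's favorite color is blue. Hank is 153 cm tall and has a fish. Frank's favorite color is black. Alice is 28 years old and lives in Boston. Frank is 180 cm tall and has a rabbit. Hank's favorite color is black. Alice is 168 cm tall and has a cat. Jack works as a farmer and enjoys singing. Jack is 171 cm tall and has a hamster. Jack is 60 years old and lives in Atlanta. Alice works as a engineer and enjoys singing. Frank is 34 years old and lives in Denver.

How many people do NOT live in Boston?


Not in Boston: 3

3


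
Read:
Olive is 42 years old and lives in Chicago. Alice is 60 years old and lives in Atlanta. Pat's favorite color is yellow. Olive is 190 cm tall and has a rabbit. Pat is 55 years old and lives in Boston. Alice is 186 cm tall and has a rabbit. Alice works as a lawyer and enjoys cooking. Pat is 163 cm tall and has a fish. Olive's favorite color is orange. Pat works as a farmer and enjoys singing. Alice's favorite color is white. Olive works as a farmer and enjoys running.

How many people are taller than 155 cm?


Taller than 155: 3

3


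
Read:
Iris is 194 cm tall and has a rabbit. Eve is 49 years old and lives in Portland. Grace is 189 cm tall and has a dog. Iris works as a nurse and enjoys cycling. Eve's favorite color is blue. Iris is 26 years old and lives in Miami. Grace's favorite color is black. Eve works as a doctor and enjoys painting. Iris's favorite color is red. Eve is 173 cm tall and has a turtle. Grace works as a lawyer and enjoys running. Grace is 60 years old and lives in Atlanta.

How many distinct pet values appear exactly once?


Unique pet values: 3

3


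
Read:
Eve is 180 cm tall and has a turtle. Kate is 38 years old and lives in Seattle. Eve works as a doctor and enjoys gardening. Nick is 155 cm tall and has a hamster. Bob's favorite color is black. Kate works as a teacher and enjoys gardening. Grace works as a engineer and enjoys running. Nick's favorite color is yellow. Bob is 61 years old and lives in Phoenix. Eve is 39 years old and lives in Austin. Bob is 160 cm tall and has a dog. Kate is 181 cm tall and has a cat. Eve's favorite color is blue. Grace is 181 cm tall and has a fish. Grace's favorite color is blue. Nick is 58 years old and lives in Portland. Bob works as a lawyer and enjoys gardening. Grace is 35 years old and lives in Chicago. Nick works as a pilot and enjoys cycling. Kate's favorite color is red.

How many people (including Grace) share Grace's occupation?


Grace is a engineer. Count = 1

1


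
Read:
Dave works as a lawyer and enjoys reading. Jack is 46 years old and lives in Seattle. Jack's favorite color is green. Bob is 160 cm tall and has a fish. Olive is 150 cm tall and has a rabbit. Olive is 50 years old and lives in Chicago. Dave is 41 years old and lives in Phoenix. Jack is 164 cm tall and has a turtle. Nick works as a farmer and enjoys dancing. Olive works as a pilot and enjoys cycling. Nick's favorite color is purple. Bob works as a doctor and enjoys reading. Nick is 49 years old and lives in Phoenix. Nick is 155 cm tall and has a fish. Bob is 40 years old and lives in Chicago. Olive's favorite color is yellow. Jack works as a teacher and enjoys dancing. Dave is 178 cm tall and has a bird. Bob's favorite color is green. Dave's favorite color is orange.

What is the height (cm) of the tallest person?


Tallest: Dave at 178 cm

178


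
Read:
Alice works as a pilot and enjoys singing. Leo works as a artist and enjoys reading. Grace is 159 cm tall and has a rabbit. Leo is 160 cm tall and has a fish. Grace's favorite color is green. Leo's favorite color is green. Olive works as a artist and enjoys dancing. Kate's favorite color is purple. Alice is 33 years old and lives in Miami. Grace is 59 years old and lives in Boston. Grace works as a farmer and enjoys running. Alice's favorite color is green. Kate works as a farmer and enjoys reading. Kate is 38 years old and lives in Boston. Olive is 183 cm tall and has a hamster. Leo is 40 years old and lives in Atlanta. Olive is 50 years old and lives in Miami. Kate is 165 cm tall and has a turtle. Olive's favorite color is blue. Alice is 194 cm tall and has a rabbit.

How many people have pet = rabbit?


Count: 2

2


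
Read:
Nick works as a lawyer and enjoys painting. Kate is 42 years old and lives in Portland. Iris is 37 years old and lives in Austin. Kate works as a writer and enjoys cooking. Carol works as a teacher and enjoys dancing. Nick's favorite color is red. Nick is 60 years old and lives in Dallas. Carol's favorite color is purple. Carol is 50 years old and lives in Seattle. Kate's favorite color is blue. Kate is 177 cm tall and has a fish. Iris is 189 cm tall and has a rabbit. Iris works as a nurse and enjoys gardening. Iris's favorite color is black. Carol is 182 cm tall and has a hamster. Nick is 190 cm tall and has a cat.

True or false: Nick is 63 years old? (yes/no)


Nick is actually 60. no

no


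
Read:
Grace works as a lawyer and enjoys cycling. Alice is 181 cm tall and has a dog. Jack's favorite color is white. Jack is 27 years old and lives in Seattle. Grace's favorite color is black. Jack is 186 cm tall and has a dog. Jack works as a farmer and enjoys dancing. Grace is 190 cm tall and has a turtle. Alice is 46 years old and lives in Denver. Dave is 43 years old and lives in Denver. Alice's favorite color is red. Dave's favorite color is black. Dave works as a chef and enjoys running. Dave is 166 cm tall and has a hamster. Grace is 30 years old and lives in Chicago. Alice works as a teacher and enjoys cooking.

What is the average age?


Sum=146, n=4, avg=36.5

36.5


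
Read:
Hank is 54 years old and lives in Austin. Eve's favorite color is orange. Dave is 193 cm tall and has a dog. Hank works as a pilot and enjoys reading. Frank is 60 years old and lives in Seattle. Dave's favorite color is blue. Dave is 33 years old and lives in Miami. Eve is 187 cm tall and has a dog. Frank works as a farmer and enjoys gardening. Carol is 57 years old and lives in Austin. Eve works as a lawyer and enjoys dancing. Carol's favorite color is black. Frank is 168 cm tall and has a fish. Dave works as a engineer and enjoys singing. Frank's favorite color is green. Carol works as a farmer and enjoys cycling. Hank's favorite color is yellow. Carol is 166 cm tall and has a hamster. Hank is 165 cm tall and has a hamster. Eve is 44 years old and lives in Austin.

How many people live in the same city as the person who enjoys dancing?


Person with hobby dancing is Eve, city Austin. Count = 3

3


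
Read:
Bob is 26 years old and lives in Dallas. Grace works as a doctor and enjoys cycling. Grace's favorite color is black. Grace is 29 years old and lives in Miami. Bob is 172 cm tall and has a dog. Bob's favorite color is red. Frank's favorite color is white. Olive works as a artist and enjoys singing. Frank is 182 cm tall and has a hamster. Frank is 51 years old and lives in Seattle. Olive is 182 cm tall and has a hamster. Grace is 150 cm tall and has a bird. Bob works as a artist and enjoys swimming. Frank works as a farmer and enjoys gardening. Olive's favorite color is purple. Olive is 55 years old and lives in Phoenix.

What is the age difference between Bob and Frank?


|26 - 51| = 25

25


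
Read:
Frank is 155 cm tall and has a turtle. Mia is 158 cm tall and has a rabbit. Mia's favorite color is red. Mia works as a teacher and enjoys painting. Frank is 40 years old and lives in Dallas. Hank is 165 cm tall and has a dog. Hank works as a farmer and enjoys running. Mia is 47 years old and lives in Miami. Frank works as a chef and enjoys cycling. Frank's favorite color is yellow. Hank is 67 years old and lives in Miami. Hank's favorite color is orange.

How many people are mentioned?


People: Hank, Mia, Frank. Count = 3

3


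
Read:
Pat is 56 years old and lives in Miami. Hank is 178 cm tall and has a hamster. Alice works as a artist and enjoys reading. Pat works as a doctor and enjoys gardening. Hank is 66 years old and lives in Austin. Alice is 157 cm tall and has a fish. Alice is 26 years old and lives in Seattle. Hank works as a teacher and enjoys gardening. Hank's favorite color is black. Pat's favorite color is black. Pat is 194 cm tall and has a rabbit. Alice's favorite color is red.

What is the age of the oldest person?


Oldest: Hank at 66

66


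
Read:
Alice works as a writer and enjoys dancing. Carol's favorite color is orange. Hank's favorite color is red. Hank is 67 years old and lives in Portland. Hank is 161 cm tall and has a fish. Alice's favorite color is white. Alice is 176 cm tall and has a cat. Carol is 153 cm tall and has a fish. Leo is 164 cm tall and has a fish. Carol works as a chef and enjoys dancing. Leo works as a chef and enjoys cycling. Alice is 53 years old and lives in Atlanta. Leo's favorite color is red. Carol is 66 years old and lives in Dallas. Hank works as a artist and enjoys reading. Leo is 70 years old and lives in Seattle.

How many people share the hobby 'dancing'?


Count: 2

2


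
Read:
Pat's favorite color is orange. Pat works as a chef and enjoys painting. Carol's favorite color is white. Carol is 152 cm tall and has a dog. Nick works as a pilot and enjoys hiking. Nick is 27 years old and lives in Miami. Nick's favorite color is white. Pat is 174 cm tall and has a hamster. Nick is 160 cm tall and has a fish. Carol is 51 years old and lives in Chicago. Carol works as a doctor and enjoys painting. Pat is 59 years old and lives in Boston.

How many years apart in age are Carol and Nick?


51 vs 27, diff = 24

24


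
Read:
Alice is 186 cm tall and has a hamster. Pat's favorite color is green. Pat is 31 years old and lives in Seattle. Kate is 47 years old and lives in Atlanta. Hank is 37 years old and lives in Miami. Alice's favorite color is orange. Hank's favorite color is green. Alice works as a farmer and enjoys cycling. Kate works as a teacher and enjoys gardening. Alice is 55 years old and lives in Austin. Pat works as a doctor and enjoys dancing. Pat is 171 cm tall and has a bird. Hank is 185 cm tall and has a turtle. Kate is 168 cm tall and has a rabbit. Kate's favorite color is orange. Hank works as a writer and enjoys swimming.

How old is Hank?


Hank is 37 years old

37


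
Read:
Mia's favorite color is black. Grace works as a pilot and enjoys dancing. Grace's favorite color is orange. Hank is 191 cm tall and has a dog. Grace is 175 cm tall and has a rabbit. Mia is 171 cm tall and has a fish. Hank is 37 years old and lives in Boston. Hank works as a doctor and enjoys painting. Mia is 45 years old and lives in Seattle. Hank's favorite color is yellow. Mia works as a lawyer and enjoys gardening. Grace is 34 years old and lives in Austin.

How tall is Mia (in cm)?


Mia is 171 cm tall

171


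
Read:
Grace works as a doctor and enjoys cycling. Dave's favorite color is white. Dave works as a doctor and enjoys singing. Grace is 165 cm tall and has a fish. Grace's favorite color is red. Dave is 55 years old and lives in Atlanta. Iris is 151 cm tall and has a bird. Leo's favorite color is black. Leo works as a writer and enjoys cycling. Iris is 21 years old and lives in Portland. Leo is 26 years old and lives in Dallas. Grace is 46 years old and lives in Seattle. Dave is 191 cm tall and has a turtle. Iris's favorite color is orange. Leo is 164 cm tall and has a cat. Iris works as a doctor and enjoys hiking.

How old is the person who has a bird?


Person with bird is Iris, age 21

21


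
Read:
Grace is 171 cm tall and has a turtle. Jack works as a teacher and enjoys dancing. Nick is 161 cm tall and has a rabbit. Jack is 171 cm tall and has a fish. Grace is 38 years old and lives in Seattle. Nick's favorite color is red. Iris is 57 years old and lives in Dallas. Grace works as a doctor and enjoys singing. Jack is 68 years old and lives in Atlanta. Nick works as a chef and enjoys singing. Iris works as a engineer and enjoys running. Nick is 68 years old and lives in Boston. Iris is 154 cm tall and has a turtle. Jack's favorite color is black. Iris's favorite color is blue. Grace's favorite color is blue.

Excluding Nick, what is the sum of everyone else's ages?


Sum (excluding Nick): 163

163


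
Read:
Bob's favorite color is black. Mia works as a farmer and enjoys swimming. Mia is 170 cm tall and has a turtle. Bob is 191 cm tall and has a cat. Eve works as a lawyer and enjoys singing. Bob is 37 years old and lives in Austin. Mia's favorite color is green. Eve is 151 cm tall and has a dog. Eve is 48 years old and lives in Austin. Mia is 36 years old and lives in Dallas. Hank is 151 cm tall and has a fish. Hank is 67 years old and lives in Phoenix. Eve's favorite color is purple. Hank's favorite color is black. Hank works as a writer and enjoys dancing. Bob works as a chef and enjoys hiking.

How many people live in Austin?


Count in Austin: 2

2


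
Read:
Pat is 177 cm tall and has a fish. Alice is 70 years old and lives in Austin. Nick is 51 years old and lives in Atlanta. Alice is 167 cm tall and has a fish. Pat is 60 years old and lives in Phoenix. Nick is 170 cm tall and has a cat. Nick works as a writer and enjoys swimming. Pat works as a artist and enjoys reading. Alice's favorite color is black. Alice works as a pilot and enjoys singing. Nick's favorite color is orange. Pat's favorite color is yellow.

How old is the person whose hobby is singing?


Person with hobby=singing is Alice, age 70

70


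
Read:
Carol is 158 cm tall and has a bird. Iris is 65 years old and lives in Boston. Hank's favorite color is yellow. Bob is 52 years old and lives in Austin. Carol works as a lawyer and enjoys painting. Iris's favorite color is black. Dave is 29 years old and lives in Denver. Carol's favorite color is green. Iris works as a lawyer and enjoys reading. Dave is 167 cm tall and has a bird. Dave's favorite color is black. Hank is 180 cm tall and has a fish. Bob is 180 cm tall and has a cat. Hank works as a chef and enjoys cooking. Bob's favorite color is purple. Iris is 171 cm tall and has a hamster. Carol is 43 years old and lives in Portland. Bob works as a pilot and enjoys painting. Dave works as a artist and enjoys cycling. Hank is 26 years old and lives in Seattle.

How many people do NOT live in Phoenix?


Not in Phoenix: 5

5


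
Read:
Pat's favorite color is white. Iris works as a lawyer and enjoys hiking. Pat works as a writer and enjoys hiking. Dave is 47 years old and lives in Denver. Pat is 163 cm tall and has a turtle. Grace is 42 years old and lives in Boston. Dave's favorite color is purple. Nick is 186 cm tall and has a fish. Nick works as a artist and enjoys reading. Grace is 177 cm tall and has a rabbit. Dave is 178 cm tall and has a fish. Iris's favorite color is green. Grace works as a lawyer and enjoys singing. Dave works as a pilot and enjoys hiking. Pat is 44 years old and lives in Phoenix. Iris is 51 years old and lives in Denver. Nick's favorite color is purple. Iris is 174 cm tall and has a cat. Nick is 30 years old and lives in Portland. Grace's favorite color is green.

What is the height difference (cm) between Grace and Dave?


|177 - 178| = 1

1


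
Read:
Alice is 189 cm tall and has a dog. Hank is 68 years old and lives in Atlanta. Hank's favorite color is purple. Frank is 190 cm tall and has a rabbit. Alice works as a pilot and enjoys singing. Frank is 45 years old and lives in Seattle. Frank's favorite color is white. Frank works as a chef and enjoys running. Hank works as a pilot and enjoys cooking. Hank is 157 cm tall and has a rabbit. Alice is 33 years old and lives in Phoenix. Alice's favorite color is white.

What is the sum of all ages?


68+45+33 = 146

146


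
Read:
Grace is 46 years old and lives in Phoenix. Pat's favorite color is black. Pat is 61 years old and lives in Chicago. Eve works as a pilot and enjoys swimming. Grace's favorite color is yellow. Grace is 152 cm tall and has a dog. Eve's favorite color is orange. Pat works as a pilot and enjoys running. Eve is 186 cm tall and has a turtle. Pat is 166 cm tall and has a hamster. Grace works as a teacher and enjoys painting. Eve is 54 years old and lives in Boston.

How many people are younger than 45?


Filter: 0

0


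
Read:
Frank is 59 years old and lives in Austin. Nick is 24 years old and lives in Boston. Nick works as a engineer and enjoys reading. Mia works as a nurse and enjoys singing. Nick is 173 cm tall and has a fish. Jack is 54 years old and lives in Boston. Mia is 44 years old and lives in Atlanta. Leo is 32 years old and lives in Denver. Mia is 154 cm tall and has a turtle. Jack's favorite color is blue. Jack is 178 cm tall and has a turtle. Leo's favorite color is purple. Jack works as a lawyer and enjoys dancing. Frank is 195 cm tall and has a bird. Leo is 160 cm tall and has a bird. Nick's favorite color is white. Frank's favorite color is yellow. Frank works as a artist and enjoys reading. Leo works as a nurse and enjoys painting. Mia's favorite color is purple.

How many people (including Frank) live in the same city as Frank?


Frank lives in Austin. Count = 1

1


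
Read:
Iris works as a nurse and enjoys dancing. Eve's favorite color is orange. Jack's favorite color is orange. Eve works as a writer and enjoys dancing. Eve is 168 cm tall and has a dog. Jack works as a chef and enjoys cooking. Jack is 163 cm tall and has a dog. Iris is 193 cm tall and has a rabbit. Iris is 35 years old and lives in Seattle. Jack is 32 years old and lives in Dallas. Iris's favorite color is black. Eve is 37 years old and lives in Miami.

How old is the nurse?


The nurse is Iris, age 35

35


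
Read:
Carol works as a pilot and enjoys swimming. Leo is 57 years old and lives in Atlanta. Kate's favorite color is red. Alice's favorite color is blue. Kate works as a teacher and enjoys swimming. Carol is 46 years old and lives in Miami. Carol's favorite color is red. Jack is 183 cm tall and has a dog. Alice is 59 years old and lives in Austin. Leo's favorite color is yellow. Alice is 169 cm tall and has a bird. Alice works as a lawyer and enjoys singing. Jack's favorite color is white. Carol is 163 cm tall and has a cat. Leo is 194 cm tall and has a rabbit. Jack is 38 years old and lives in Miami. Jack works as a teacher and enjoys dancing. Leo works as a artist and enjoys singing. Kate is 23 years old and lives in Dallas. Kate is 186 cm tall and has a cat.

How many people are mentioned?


People: Jack, Carol, Kate, Leo, Alice. Count = 5

5


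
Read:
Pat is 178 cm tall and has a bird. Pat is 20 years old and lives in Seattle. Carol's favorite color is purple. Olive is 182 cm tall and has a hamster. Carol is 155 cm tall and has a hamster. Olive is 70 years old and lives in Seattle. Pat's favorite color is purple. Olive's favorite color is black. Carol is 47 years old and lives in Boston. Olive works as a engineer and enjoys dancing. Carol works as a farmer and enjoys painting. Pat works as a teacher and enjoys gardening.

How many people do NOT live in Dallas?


Not in Dallas: 3

3


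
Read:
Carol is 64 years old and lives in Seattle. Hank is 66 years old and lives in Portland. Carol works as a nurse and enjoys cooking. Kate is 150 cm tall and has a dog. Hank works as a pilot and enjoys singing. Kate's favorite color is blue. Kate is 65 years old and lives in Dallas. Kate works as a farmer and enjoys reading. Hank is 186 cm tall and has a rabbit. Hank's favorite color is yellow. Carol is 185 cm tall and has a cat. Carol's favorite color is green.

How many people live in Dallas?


Count in Dallas: 1

1


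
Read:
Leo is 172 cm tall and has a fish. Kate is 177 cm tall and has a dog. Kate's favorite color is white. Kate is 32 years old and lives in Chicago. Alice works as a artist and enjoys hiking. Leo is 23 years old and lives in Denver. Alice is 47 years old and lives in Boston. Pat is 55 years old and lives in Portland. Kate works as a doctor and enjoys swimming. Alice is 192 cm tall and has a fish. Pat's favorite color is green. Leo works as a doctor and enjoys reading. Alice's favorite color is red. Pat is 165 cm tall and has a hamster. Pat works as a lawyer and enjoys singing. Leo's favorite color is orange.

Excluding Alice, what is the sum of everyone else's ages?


Sum (excluding Alice): 110

110


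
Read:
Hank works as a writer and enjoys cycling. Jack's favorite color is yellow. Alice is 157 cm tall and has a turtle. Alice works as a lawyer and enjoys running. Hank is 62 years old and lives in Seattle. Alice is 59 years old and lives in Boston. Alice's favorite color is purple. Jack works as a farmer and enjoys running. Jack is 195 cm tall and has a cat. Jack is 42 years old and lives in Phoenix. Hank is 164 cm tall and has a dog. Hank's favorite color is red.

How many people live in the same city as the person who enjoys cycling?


Person with hobby cycling is Hank, city Seattle. Count = 1

1


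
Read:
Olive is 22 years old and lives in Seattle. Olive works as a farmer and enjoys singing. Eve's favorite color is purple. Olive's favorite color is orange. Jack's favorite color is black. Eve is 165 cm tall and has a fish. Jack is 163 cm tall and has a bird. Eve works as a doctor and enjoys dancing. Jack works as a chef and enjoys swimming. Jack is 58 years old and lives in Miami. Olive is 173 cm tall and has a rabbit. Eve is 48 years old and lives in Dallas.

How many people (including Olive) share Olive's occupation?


Olive is a farmer. Count = 1

1


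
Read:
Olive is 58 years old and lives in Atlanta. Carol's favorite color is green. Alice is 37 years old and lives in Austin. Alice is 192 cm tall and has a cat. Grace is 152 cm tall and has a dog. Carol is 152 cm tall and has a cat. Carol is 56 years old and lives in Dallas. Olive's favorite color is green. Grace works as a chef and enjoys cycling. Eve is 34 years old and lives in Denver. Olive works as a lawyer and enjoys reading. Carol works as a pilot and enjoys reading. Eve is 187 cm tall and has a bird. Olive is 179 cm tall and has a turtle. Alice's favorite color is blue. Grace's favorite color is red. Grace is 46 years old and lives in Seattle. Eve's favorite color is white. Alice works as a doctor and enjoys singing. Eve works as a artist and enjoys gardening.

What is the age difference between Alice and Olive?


|37 - 58| = 21

21


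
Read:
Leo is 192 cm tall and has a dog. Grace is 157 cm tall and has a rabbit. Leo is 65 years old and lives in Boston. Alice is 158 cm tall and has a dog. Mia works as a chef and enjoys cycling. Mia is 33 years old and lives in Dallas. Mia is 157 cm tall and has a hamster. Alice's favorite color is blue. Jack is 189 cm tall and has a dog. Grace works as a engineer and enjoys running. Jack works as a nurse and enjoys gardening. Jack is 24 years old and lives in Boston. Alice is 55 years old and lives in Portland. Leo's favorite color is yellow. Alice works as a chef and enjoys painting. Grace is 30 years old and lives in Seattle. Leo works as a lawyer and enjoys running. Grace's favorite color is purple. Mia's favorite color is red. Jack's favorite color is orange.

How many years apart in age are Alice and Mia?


55 vs 33, diff = 22

22


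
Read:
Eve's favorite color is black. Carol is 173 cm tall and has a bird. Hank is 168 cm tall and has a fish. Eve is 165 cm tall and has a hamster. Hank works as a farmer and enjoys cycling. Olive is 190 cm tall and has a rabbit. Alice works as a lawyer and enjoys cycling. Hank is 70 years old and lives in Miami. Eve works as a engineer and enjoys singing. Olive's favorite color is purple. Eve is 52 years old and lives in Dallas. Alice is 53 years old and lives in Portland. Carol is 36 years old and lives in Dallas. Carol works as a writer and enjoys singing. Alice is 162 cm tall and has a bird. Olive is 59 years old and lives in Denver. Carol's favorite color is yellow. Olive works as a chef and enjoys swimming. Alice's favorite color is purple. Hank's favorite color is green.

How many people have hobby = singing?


Count: 2

2


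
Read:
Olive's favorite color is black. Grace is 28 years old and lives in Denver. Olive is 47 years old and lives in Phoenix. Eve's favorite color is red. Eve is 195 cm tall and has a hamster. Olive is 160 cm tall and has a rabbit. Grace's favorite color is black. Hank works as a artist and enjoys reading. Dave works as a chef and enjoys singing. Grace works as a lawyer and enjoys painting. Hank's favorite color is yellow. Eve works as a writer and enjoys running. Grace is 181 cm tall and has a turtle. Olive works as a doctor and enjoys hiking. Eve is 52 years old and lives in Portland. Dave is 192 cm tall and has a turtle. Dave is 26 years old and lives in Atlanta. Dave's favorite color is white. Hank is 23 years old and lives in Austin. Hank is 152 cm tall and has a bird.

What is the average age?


Sum=176, n=5, avg=35.2

35.2


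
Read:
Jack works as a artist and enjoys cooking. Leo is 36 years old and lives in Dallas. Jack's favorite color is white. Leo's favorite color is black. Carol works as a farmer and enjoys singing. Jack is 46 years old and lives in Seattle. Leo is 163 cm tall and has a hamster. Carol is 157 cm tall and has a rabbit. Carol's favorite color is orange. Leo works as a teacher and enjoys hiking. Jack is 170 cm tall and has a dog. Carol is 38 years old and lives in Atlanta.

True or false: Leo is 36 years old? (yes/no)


Leo is actually 36. yes

yes


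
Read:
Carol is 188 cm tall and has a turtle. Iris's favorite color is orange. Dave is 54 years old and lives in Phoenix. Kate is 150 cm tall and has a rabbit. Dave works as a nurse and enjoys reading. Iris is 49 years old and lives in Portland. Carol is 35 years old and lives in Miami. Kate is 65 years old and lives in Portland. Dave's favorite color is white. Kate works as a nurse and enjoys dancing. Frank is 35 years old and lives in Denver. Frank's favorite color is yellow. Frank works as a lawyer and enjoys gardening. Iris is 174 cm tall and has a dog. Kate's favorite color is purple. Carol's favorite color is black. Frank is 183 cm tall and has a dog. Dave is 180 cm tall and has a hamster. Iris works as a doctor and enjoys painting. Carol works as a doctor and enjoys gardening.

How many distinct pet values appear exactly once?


Unique pet values: 3

3
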